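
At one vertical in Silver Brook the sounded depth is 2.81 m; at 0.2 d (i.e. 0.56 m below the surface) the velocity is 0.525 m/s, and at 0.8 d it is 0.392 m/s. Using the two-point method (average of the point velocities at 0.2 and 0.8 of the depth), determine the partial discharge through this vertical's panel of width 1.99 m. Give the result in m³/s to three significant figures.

2.56 m³/s

v̄ = (0.525 + 0.392) / 2 = 0.4585 m/s
q = v̄ × d × w = 0.4585 × 2.81 × 1.99 = 2.564 m³/s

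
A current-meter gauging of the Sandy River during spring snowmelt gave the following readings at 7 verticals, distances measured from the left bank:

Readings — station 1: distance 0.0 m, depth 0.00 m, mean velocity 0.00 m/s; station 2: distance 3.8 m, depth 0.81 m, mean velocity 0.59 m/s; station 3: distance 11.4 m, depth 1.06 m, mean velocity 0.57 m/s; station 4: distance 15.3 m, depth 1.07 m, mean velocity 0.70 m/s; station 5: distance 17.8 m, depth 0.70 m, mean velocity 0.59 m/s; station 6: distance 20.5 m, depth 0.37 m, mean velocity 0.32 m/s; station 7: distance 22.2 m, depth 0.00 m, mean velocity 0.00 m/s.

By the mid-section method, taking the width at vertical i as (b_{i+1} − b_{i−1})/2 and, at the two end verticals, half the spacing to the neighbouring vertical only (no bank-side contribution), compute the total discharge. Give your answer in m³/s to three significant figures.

w_2 = (11.4 − 0.0)/2 = 5.7 m; q_2 = 0.59 × 0.81 × 5.7 = 2.724 m³/s
w_3 = (15.3 − 3.8)/2 = 5.75 m; q_3 = 0.57 × 1.06 × 5.75 = 3.474 m³/s
w_4 = (17.8 − 11.4)/2 = 3.2 m; q_4 = 0.70 × 1.07 × 3.2 = 2.397 m³/s
w_5 = (20.5 − 15.3)/2 = 2.6 m; q_5 = 0.59 × 0.70 × 2.6 = 1.074 m³/s
w_6 = (22.2 − 17.8)/2 = 2.2 m; q_6 = 0.32 × 0.37 × 2.2 = 0.2605 m³/s
Stations 1, 7 contribute zero (depth or velocity is 0).
Q = Σ qᵢ = 9.929 m³/s

9.93 m³/s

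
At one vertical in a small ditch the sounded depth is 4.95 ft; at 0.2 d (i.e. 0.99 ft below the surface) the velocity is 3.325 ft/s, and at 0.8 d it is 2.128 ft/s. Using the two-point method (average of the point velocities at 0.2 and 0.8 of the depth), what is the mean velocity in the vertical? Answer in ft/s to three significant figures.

v̄ = (3.325 + 2.128) / 2 = 2.727 ft/s

2.73 ft/s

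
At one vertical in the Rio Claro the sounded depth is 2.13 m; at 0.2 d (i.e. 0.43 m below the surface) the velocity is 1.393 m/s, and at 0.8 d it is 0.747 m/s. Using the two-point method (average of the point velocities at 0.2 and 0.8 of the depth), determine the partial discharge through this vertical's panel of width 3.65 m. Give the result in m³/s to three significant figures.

v̄ = (1.393 + 0.747) / 2 = 1.070 m/s
q = v̄ × d × w = 1.070 × 2.13 × 3.65 = 8.319 m³/s

8.32 m³/s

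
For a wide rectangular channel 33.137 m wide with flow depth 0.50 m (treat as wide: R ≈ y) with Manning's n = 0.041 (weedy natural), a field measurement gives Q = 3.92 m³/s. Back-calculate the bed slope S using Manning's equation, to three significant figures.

A = b·y = 33.137 × 0.50 = 16.57 m²
Wide channel: R ≈ y = 0.50 m
S = (Q·n / (1·A·R^(2/3)))² = (3.92×0.041 / (1×16.57×0.6300))² = 0.0002371

0.000237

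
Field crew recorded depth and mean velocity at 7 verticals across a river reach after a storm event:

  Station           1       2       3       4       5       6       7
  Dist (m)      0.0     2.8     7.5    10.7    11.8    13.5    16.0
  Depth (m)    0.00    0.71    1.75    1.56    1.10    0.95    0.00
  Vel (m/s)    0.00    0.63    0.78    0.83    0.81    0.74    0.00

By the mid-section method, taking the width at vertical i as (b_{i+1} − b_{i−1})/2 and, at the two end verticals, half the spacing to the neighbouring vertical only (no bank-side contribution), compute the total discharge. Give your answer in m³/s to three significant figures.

12.6 m³/s

w_2 = (7.5 − 0.0)/2 = 3.75 m; q_2 = 0.63 × 0.71 × 3.75 = 1.677 m³/s
w_3 = (10.7 − 2.8)/2 = 3.95 m; q_3 = 0.78 × 1.75 × 3.95 = 5.392 m³/s
w_4 = (11.8 − 7.5)/2 = 2.15 m; q_4 = 0.83 × 1.56 × 2.15 = 2.784 m³/s
w_5 = (13.5 − 10.7)/2 = 1.4 m; q_5 = 0.81 × 1.10 × 1.4 = 1.247 m³/s
w_6 = (16.0 − 11.8)/2 = 2.1 m; q_6 = 0.74 × 0.95 × 2.1 = 1.476 m³/s
Stations 1, 7 contribute zero (depth or velocity is 0).
Q = Σ qᵢ = 12.58 m³/s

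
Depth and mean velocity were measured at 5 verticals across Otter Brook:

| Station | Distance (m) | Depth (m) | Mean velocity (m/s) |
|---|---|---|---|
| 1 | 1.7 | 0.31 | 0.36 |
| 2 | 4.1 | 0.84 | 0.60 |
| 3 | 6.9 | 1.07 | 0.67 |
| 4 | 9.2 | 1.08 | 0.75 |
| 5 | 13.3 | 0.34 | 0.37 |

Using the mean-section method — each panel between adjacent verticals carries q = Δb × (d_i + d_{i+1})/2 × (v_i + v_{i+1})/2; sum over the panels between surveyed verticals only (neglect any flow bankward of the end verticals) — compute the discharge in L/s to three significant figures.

Panel 1-2: Δb = 2.4 m, d̄ = (0.31+0.84)/2 = 0.575, v̄ = (0.36+0.60)/2 = 0.48 → q = 2.4×0.575×0.48 = 0.6624 m³/s
Panel 2-3: Δb = 2.8 m, d̄ = (0.84+1.07)/2 = 0.955, v̄ = (0.60+0.67)/2 = 0.635 → q = 2.8×0.955×0.635 = 1.698 m³/s
Panel 3-4: Δb = 2.3 m, d̄ = (1.07+1.08)/2 = 1.075, v̄ = (0.67+0.75)/2 = 0.71 → q = 2.3×1.075×0.71 = 1.755 m³/s
Panel 4-5: Δb = 4.1 m, d̄ = (1.08+0.34)/2 = 0.71, v̄ = (0.75+0.37)/2 = 0.56 → q = 4.1×0.71×0.56 = 1.630 m³/s
Q = Σ q = 5.746 m³/s
= 5.746 × 1000 = 5746 L/s

5750 L/s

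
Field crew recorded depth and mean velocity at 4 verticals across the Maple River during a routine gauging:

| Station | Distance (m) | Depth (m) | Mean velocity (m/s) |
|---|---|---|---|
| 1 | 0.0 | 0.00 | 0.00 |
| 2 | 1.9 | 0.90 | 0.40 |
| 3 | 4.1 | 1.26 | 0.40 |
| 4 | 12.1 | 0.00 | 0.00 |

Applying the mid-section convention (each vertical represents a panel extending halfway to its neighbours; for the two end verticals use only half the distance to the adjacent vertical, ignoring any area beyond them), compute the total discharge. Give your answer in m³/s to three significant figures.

w_2 = (4.1 − 0.0)/2 = 2.05 m; q_2 = 0.40 × 0.90 × 2.05 = 0.7380 m³/s
w_3 = (12.1 − 1.9)/2 = 5.1 m; q_3 = 0.40 × 1.26 × 5.1 = 2.570 m³/s
Stations 1, 4 contribute zero (depth or velocity is 0).
Q = Σ qᵢ = 3.308 m³/s

3.31 m³/s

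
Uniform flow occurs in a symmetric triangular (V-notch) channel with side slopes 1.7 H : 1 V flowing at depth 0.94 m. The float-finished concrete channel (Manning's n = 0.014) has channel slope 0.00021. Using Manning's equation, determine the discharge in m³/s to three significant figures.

0.851 m³/s

A = z·y² = 1.7×0.94² = 1.502 m²
P = 2y√(1+z²) = 2×0.94×√(1+1.7²) = 3.708 m
R = A/P = 1.502/3.708 = 0.4051 m
Q = (1/n)·A·R^(2/3)·S^(1/2) = (1/0.014) × 1.502 × 0.4051^(2/3) × 0.00021^(1/2) = 0.8513 m³/s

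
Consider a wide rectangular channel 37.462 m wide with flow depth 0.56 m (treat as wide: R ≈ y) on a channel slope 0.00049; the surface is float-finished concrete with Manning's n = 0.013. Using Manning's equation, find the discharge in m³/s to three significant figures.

A = b·y = 37.462 × 0.56 = 20.98 m²
Wide channel: R ≈ y = 0.56 m
Q = (1/n)·A·R^(2/3)·S^(1/2) = (1/0.013) × 20.98 × 0.5600^(2/3) × 0.00049^(1/2) = 24.27 m³/s

24.3 m³/s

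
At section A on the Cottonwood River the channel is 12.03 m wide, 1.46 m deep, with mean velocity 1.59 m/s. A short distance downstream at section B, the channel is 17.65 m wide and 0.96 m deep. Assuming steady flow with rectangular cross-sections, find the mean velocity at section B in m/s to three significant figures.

Q = A₁V₁ = (12.03×1.46) × 1.59 = 27.93 m³/s
A₂ = 17.65 × 0.96 = 16.94 m²
V₂ = Q/A₂ = 27.93/16.94 = 1.648 m/s

1.65 m/s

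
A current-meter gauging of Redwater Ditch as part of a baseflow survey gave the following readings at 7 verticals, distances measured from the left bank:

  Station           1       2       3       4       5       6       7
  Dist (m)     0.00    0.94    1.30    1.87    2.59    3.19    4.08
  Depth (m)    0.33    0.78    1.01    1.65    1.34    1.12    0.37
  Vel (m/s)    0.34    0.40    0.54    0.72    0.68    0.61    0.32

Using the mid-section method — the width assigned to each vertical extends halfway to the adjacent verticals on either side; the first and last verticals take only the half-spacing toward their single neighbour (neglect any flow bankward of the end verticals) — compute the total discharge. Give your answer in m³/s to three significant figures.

w_1 = (0.94 − 0.00)/2 = 0.47 m; q_1 = 0.34 × 0.33 × 0.47 = 0.05273 m³/s
w_2 = (1.30 − 0.00)/2 = 0.65 m; q_2 = 0.40 × 0.78 × 0.65 = 0.2028 m³/s
w_3 = (1.87 − 0.94)/2 = 0.465 m; q_3 = 0.54 × 1.01 × 0.465 = 0.2536 m³/s
w_4 = (2.59 − 1.30)/2 = 0.645 m; q_4 = 0.72 × 1.65 × 0.645 = 0.7663 m³/s
w_5 = (3.19 − 1.87)/2 = 0.66 m; q_5 = 0.68 × 1.34 × 0.66 = 0.6014 m³/s
w_6 = (4.08 − 2.59)/2 = 0.745 m; q_6 = 0.61 × 1.12 × 0.745 = 0.5090 m³/s
w_7 = (4.08 − 3.19)/2 = 0.445 m; q_7 = 0.32 × 0.37 × 0.445 = 0.05269 m³/s
Q = Σ qᵢ = 2.438 m³/s

2.44 m³/s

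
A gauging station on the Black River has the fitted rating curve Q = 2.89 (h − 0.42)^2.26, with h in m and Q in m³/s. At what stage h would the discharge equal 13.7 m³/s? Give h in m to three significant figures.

2.41 m

h − h₀ = (Q/C)^(1/b) = (13.7/2.89)^(1/2.26) = 1.991 m
h = 0.42 + 1.991 = 2.411 m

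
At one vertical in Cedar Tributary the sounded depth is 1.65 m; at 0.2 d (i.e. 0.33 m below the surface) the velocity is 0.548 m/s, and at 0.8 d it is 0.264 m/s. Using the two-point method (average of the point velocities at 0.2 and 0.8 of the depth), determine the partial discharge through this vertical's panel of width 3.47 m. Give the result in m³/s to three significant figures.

v̄ = (0.548 + 0.264) / 2 = 0.4060 m/s
q = v̄ × d × w = 0.4060 × 1.65 × 3.47 = 2.325 m³/s

2.32 m³/s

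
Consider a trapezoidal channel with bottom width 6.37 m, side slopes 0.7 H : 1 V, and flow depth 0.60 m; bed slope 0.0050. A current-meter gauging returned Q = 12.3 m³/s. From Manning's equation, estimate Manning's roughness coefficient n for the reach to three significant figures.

0.0151

A = (b + z·y)·y = (6.37 + 0.7×0.60)×0.60 = 4.074 m²
P = b + 2y√(1+z²) = 6.37 + 2×0.60×√(1+0.7²) = 7.835 m
R = A/P = 4.074/7.835 = 0.5200 m
n = (1/Q)·A·R^(2/3)·S^(1/2) = (1/12.3) × 4.074 × 0.6466 × 0.07071 = 0.01514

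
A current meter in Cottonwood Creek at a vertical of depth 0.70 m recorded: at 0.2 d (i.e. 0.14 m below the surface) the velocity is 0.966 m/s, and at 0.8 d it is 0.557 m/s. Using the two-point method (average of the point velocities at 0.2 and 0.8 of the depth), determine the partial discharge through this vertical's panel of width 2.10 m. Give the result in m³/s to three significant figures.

1.12 m³/s

v̄ = (0.966 + 0.557) / 2 = 0.7615 m/s
q = v̄ × d × w = 0.7615 × 0.70 × 2.10 = 1.119 m³/s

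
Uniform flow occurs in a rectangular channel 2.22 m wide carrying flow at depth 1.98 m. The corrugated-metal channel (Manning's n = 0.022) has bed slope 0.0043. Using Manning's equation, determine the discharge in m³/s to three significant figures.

A = b·y = 2.22 × 1.98 = 4.396 m²
P = b + 2y = 2.22 + 2×1.98 = 6.180 m
R = A/P = 4.396/6.180 = 0.7113 m
Q = (1/n)·A·R^(2/3)·S^(1/2) = (1/0.022) × 4.396 × 0.7113^(2/3) × 0.0043^(1/2) = 10.44 m³/s

10.4 m³/s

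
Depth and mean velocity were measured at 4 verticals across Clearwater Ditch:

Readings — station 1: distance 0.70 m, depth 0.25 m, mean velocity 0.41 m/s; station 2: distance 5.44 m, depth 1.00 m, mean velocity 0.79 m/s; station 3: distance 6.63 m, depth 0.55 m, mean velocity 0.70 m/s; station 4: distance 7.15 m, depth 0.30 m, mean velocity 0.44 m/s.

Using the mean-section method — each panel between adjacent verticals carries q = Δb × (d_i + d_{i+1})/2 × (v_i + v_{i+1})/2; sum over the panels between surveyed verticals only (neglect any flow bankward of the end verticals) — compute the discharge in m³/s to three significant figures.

2.59 m³/s

Panel 1-2: Δb = 4.74 m, d̄ = (0.25+1.00)/2 = 0.625, v̄ = (0.41+0.79)/2 = 0.6 → q = 4.74×0.625×0.6 = 1.778 m³/s
Panel 2-3: Δb = 1.19 m, d̄ = (1.00+0.55)/2 = 0.775, v̄ = (0.79+0.70)/2 = 0.745 → q = 1.19×0.775×0.745 = 0.6871 m³/s
Panel 3-4: Δb = 0.52 m, d̄ = (0.55+0.30)/2 = 0.425, v̄ = (0.70+0.44)/2 = 0.57 → q = 0.52×0.425×0.57 = 0.1260 m³/s
Q = Σ q = 2.591 m³/s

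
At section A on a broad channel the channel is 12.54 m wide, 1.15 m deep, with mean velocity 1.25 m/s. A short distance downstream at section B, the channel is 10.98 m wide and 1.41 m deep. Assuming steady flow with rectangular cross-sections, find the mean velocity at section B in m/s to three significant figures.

1.16 m/s

Q = A₁V₁ = (12.54×1.15) × 1.25 = 18.03 m³/s
A₂ = 10.98 × 1.41 = 15.48 m²
V₂ = Q/A₂ = 18.03/15.48 = 1.164 m/s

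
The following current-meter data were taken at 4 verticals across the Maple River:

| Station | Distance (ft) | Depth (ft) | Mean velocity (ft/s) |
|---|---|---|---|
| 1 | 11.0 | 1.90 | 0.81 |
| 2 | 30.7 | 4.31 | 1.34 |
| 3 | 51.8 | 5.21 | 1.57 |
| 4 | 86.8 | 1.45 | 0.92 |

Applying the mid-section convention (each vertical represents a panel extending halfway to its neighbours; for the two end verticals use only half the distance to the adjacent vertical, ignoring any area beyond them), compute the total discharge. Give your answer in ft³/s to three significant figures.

386 ft³/s

w_1 = (30.7 − 11.0)/2 = 9.85 ft; q_1 = 0.81 × 1.90 × 9.85 = 15.16 ft³/s
w_2 = (51.8 − 11.0)/2 = 20.4 ft; q_2 = 1.34 × 4.31 × 20.4 = 117.8 ft³/s
w_3 = (86.8 − 30.7)/2 = 28.05 ft; q_3 = 1.57 × 5.21 × 28.05 = 229.4 ft³/s
w_4 = (86.8 − 51.8)/2 = 17.5 ft; q_4 = 0.92 × 1.45 × 17.5 = 23.35 ft³/s
Q = Σ qᵢ = 385.8 ft³/s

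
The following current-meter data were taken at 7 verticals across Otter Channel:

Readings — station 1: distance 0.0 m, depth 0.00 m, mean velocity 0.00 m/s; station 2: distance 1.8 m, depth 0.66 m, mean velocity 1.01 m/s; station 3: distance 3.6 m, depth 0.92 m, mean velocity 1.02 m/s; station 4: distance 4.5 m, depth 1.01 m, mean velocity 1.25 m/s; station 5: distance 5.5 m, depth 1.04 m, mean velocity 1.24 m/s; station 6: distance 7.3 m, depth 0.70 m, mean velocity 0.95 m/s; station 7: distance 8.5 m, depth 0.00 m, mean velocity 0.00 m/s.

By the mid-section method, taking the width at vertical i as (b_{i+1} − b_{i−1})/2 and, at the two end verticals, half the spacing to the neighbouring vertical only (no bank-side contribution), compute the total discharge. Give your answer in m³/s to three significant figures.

6.47 m³/s

w_2 = (3.6 − 0.0)/2 = 1.8 m; q_2 = 1.01 × 0.66 × 1.8 = 1.200 m³/s
w_3 = (4.5 − 1.8)/2 = 1.35 m; q_3 = 1.02 × 0.92 × 1.35 = 1.267 m³/s
w_4 = (5.5 − 3.6)/2 = 0.95 m; q_4 = 1.25 × 1.01 × 0.95 = 1.199 m³/s
w_5 = (7.3 − 4.5)/2 = 1.4 m; q_5 = 1.24 × 1.04 × 1.4 = 1.805 m³/s
w_6 = (8.5 − 5.5)/2 = 1.5 m; q_6 = 0.95 × 0.70 × 1.5 = 0.9975 m³/s
Stations 1, 7 contribute zero (depth or velocity is 0).
Q = Σ qᵢ = 6.469 m³/s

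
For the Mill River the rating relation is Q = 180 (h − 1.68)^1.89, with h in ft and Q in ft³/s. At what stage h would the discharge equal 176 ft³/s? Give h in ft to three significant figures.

h − h₀ = (Q/C)^(1/b) = (176/180)^(1/1.89) = 0.9882 ft
h = 1.68 + 0.9882 = 2.668 ft

2.67 ft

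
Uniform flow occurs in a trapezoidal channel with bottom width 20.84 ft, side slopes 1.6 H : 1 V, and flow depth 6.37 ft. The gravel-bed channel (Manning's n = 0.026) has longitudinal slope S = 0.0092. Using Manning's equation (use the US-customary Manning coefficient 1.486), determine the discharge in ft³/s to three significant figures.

2910 ft³/s

A = (b + z·y)·y = (20.84 + 1.6×6.37)×6.37 = 197.7 ft²
P = b + 2y√(1+z²) = 20.84 + 2×6.37×√(1+1.6²) = 44.88 ft
R = A/P = 197.7/44.88 = 4.405 ft
Q = (1.486/n)·A·R^(2/3)·S^(1/2) = (1.486/0.026) × 197.7 × 4.405^(2/3) × 0.0092^(1/2) = 2912 ft³/s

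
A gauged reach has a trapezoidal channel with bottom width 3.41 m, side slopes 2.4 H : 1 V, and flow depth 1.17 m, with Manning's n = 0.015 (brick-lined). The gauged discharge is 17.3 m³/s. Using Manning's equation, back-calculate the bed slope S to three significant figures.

A = (b + z·y)·y = (3.41 + 2.4×1.17)×1.17 = 7.275 m²
P = b + 2y√(1+z²) = 3.41 + 2×1.17×√(1+2.4²) = 9.494 m
R = A/P = 7.275/9.494 = 0.7663 m
S = (Q·n / (1·A·R^(2/3)))² = (17.3×0.015 / (1×7.275×0.8374))² = 0.001814

0.00181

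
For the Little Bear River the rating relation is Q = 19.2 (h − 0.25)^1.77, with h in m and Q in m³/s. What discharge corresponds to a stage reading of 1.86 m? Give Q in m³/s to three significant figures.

44.6 m³/s

Q = 19.2 × (1.86 − 0.25)^1.77 = 19.2 × 1.61^1.77 = 44.60 m³/s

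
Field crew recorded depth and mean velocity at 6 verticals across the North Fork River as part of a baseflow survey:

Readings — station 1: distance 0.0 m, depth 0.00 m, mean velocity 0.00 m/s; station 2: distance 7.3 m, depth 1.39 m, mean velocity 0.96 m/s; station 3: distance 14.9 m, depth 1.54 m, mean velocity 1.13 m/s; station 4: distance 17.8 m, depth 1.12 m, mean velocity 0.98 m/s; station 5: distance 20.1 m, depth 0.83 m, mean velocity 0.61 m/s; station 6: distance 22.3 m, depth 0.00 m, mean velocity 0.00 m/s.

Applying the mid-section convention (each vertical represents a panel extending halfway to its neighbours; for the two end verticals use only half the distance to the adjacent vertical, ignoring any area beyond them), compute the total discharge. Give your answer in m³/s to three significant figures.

w_2 = (14.9 − 0.0)/2 = 7.45 m; q_2 = 0.96 × 1.39 × 7.45 = 9.941 m³/s
w_3 = (17.8 − 7.3)/2 = 5.25 m; q_3 = 1.13 × 1.54 × 5.25 = 9.136 m³/s
w_4 = (20.1 − 14.9)/2 = 2.6 m; q_4 = 0.98 × 1.12 × 2.6 = 2.854 m³/s
w_5 = (22.3 − 17.8)/2 = 2.25 m; q_5 = 0.61 × 0.83 × 2.25 = 1.139 m³/s
Stations 1, 6 contribute zero (depth or velocity is 0).
Q = Σ qᵢ = 23.07 m³/s

23.1 m³/s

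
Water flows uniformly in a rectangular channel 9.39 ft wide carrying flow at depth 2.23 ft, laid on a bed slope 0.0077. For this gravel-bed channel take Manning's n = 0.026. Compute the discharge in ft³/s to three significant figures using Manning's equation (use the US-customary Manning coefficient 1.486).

138 ft³/s

A = b·y = 9.39 × 2.23 = 20.94 ft²
P = b + 2y = 9.39 + 2×2.23 = 13.85 ft
R = A/P = 20.94/13.85 = 1.512 ft
Q = (1.486/n)·A·R^(2/3)·S^(1/2) = (1.486/0.026) × 20.94 × 1.512^(2/3) × 0.0077^(1/2) = 138.3 ft³/s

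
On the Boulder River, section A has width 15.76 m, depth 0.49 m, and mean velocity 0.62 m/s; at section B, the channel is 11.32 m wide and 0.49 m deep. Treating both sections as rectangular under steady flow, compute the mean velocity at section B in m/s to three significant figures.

0.863 m/s

Q = A₁V₁ = (15.76×0.49) × 0.62 = 4.788 m³/s
A₂ = 11.32 × 0.49 = 5.547 m²
V₂ = Q/A₂ = 4.788/5.547 = 0.8632 m/s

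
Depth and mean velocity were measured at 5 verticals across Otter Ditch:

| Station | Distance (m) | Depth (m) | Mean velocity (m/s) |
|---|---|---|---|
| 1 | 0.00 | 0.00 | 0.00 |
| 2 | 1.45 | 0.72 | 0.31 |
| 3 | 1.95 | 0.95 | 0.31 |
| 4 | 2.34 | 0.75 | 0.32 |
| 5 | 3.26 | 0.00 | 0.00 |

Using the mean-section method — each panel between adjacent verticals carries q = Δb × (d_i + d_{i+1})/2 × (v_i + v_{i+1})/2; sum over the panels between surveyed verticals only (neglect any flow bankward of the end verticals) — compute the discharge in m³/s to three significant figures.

0.370 m³/s

Panel 1-2: Δb = 1.45 m, d̄ = (0.00+0.72)/2 = 0.36, v̄ = (0.00+0.31)/2 = 0.155 → q = 1.45×0.36×0.155 = 0.08091 m³/s
Panel 2-3: Δb = 0.5 m, d̄ = (0.72+0.95)/2 = 0.835, v̄ = (0.31+0.31)/2 = 0.31 → q = 0.5×0.835×0.31 = 0.1294 m³/s
Panel 3-4: Δb = 0.39 m, d̄ = (0.95+0.75)/2 = 0.85, v̄ = (0.31+0.32)/2 = 0.315 → q = 0.39×0.85×0.315 = 0.1044 m³/s
Panel 4-5: Δb = 0.92 m, d̄ = (0.75+0.00)/2 = 0.375, v̄ = (0.32+0.00)/2 = 0.16 → q = 0.92×0.375×0.16 = 0.05520 m³/s
Q = Σ q = 0.3700 m³/s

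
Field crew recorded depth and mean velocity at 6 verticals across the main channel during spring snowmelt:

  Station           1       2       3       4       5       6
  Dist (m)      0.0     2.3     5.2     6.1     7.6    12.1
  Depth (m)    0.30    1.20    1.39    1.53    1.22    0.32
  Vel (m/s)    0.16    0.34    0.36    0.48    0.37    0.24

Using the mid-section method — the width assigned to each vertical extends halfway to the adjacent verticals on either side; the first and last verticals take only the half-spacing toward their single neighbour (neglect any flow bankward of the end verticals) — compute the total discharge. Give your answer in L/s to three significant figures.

4480 L/s

w_1 = (2.3 − 0.0)/2 = 1.15 m; q_1 = 0.16 × 0.30 × 1.15 = 0.05520 m³/s
w_2 = (5.2 − 0.0)/2 = 2.6 m; q_2 = 0.34 × 1.20 × 2.6 = 1.061 m³/s
w_3 = (6.1 − 2.3)/2 = 1.9 m; q_3 = 0.36 × 1.39 × 1.9 = 0.9508 m³/s
w_4 = (7.6 − 5.2)/2 = 1.2 m; q_4 = 0.48 × 1.53 × 1.2 = 0.8813 m³/s
w_5 = (12.1 − 6.1)/2 = 3 m; q_5 = 0.37 × 1.22 × 3 = 1.354 m³/s
w_6 = (12.1 − 7.6)/2 = 2.25 m; q_6 = 0.24 × 0.32 × 2.25 = 0.1728 m³/s
Q = Σ qᵢ = 4.475 m³/s
= 4.475 × 1000 = 4475 L/s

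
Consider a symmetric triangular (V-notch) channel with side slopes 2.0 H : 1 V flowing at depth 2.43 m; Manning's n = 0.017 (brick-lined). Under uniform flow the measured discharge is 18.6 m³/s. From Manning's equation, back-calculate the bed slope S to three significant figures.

0.000642

A = z·y² = 2.0×2.43² = 11.81 m²
P = 2y√(1+z²) = 2×2.43×√(1+2.0²) = 10.87 m
R = A/P = 11.81/10.87 = 1.087 m
S = (Q·n / (1·A·R^(2/3)))² = (18.6×0.017 / (1×11.81×1.057))² = 0.0006416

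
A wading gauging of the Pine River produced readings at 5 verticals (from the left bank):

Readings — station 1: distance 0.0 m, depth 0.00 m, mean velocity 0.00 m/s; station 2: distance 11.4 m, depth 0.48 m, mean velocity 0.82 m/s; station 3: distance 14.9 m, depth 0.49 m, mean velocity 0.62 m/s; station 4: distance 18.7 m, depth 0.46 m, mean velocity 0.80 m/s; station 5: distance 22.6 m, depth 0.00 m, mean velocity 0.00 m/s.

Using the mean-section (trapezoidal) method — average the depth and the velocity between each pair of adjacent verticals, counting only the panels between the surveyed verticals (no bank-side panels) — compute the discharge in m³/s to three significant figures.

Panel 1-2: Δb = 11.4 m, d̄ = (0.00+0.48)/2 = 0.24, v̄ = (0.00+0.82)/2 = 0.41 → q = 11.4×0.24×0.41 = 1.122 m³/s
Panel 2-3: Δb = 3.5 m, d̄ = (0.48+0.49)/2 = 0.485, v̄ = (0.82+0.62)/2 = 0.72 → q = 3.5×0.485×0.72 = 1.222 m³/s
Panel 3-4: Δb = 3.8 m, d̄ = (0.49+0.46)/2 = 0.475, v̄ = (0.62+0.80)/2 = 0.71 → q = 3.8×0.475×0.71 = 1.282 m³/s
Panel 4-5: Δb = 3.9 m, d̄ = (0.46+0.00)/2 = 0.23, v̄ = (0.80+0.00)/2 = 0.4 → q = 3.9×0.23×0.4 = 0.3588 m³/s
Q = Σ q = 3.984 m³/s

3.98 m³/s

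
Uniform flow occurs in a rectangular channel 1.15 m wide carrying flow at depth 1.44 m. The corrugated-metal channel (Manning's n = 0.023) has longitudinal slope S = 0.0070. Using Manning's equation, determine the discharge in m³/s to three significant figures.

3.33 m³/s

A = b·y = 1.15 × 1.44 = 1.656 m²
P = b + 2y = 1.15 + 2×1.44 = 4.030 m
R = A/P = 1.656/4.030 = 0.4109 m
Q = (1/n)·A·R^(2/3)·S^(1/2) = (1/0.023) × 1.656 × 0.4109^(2/3) × 0.0070^(1/2) = 3.330 m³/s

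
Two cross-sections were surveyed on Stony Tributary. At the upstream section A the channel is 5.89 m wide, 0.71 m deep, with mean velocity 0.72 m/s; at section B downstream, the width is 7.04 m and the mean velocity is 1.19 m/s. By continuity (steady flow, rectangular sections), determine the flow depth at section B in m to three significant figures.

Q = A₁V₁ = (5.89×0.71) × 0.72 = 3.011 m³/s
d₂ = Q/(b₂ V₂) = 3.011/(7.04×1.19) = 0.3594 m

0.359 m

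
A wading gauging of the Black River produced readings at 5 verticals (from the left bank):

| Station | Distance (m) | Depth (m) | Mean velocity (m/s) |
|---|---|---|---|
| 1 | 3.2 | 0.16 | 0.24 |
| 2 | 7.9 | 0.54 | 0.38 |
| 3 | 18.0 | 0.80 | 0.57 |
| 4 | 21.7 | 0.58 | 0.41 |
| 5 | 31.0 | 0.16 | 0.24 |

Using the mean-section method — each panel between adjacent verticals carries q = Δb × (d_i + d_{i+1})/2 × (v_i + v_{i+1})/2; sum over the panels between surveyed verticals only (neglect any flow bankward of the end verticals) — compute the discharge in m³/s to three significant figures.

Panel 1-2: Δb = 4.7 m, d̄ = (0.16+0.54)/2 = 0.35, v̄ = (0.24+0.38)/2 = 0.31 → q = 4.7×0.35×0.31 = 0.5100 m³/s
Panel 2-3: Δb = 10.1 m, d̄ = (0.54+0.80)/2 = 0.67, v̄ = (0.38+0.57)/2 = 0.475 → q = 10.1×0.67×0.475 = 3.214 m³/s
Panel 3-4: Δb = 3.7 m, d̄ = (0.80+0.58)/2 = 0.69, v̄ = (0.57+0.41)/2 = 0.49 → q = 3.7×0.69×0.49 = 1.251 m³/s
Panel 4-5: Δb = 9.3 m, d̄ = (0.58+0.16)/2 = 0.37, v̄ = (0.41+0.24)/2 = 0.325 → q = 9.3×0.37×0.325 = 1.118 m³/s
Q = Σ q = 6.094 m³/s

6.09 m³/s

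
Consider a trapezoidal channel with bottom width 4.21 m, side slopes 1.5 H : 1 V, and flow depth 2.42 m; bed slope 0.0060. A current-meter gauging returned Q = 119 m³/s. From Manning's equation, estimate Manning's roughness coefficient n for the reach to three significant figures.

0.0159

A = (b + z·y)·y = (4.21 + 1.5×2.42)×2.42 = 18.97 m²
P = b + 2y√(1+z²) = 4.21 + 2×2.42×√(1+1.5²) = 12.94 m
R = A/P = 18.97/12.94 = 1.467 m
n = (1/Q)·A·R^(2/3)·S^(1/2) = (1/119) × 18.97 × 1.291 × 0.07746 = 0.01594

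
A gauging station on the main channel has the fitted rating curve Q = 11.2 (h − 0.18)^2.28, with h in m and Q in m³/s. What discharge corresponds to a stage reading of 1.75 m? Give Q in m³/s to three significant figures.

Q = 11.2 × (1.75 − 0.18)^2.28 = 11.2 × 1.57^2.28 = 31.32 m³/s

31.3 m³/s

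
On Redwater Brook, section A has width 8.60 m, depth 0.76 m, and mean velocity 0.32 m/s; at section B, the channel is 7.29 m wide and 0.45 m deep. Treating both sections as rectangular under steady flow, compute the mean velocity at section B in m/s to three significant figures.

0.638 m/s

Q = A₁V₁ = (8.60×0.76) × 0.32 = 2.092 m³/s
A₂ = 7.29 × 0.45 = 3.281 m²
V₂ = Q/A₂ = 2.092/3.281 = 0.6376 m/s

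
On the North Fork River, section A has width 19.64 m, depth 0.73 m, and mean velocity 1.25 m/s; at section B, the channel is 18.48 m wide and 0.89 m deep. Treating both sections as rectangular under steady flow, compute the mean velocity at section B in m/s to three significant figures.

Q = A₁V₁ = (19.64×0.73) × 1.25 = 17.92 m³/s
A₂ = 18.48 × 0.89 = 16.45 m²
V₂ = Q/A₂ = 17.92/16.45 = 1.090 m/s

1.09 m/s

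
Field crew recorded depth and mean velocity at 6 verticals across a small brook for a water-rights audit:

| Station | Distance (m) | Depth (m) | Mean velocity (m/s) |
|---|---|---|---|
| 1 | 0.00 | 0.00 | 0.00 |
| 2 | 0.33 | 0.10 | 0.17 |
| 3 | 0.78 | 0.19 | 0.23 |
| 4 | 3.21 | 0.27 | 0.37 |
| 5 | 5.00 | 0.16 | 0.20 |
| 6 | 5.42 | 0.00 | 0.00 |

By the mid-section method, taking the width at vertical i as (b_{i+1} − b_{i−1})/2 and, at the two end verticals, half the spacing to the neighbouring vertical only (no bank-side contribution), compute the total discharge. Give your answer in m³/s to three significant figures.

0.316 m³/s

w_2 = (0.78 − 0.00)/2 = 0.39 m; q_2 = 0.17 × 0.10 × 0.39 = 0.006630 m³/s
w_3 = (3.21 − 0.33)/2 = 1.44 m; q_3 = 0.23 × 0.19 × 1.44 = 0.06293 m³/s
w_4 = (5.00 − 0.78)/2 = 2.11 m; q_4 = 0.37 × 0.27 × 2.11 = 0.2108 m³/s
w_5 = (5.42 − 3.21)/2 = 1.105 m; q_5 = 0.20 × 0.16 × 1.105 = 0.03536 m³/s
Stations 1, 6 contribute zero (depth or velocity is 0).
Q = Σ qᵢ = 0.3157 m³/s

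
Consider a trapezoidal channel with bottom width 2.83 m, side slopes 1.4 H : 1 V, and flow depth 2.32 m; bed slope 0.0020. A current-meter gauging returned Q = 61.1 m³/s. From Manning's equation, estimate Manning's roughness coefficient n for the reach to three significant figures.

A = (b + z·y)·y = (2.83 + 1.4×2.32)×2.32 = 14.10 m²
P = b + 2y√(1+z²) = 2.83 + 2×2.32×√(1+1.4²) = 10.81 m
R = A/P = 14.10/10.81 = 1.304 m
n = (1/Q)·A·R^(2/3)·S^(1/2) = (1/61.1) × 14.10 × 1.194 × 0.04472 = 0.01232

0.0123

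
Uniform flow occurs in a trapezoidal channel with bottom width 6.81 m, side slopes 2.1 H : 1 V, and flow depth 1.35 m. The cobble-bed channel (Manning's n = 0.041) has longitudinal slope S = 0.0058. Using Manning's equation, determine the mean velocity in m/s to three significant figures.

1.85 m/s

A = (b + z·y)·y = (6.81 + 2.1×1.35)×1.35 = 13.02 m²
P = b + 2y√(1+z²) = 6.81 + 2×1.35×√(1+2.1²) = 13.09 m
R = A/P = 13.02/13.09 = 0.9947 m
Q = (1/n)·A·R^(2/3)·S^(1/2) = (1/0.041) × 13.02 × 0.9947^(2/3) × 0.0058^(1/2) = 24.10 m³/s
V = Q/A = 24.10/13.02 = 1.851 m/s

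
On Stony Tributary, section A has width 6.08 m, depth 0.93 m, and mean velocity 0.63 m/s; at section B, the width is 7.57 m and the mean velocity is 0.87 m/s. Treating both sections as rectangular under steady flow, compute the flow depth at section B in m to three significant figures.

Q = A₁V₁ = (6.08×0.93) × 0.63 = 3.562 m³/s
d₂ = Q/(b₂ V₂) = 3.562/(7.57×0.87) = 0.5409 m

0.541 m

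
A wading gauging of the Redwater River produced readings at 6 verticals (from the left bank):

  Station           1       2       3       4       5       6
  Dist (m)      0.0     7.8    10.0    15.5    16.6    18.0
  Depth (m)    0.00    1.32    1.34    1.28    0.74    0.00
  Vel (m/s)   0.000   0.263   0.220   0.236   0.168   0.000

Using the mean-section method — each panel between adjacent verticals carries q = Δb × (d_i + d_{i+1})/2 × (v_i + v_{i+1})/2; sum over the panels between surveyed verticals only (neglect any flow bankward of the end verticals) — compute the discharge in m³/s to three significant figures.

Panel 1-2: Δb = 7.8 m, d̄ = (0.00+1.32)/2 = 0.66, v̄ = (0.000+0.263)/2 = 0.1315 → q = 7.8×0.66×0.1315 = 0.6770 m³/s
Panel 2-3: Δb = 2.2 m, d̄ = (1.32+1.34)/2 = 1.33, v̄ = (0.263+0.220)/2 = 0.2415 → q = 2.2×1.33×0.2415 = 0.7066 m³/s
Panel 3-4: Δb = 5.5 m, d̄ = (1.34+1.28)/2 = 1.31, v̄ = (0.220+0.236)/2 = 0.228 → q = 5.5×1.31×0.228 = 1.643 m³/s
Panel 4-5: Δb = 1.1 m, d̄ = (1.28+0.74)/2 = 1.01, v̄ = (0.236+0.168)/2 = 0.202 → q = 1.1×1.01×0.202 = 0.2244 m³/s
Panel 5-6: Δb = 1.4 m, d̄ = (0.74+0.00)/2 = 0.37, v̄ = (0.168+0.000)/2 = 0.084 → q = 1.4×0.37×0.084 = 0.04351 m³/s
Q = Σ q = 3.294 m³/s

3.29 m³/s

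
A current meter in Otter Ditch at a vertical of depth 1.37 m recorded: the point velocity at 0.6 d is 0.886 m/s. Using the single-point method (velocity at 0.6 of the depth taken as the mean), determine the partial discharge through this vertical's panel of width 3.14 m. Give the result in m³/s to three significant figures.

v̄ = v₀.₆ = 0.886 m/s
q = v̄ × d × w = 0.8860 × 1.37 × 3.14 = 3.811 m³/s

3.81 m³/s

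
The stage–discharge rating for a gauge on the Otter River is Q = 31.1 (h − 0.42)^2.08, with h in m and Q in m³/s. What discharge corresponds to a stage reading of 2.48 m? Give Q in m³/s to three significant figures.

140 m³/s

Q = 31.1 × (2.48 − 0.42)^2.08 = 31.1 × 2.06^2.08 = 139.8 m³/s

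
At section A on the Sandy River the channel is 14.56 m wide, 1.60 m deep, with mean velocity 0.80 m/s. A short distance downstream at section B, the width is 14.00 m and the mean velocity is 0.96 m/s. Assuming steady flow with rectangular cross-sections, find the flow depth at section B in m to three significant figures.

Q = A₁V₁ = (14.56×1.60) × 0.80 = 18.64 m³/s
d₂ = Q/(b₂ V₂) = 18.64/(14.00×0.96) = 1.387 m

1.39 m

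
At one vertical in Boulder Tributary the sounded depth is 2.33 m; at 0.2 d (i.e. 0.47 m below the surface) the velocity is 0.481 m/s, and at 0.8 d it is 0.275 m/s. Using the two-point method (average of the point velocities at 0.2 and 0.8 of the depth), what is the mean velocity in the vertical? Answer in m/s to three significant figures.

0.378 m/s

v̄ = (0.481 + 0.275) / 2 = 0.3780 m/s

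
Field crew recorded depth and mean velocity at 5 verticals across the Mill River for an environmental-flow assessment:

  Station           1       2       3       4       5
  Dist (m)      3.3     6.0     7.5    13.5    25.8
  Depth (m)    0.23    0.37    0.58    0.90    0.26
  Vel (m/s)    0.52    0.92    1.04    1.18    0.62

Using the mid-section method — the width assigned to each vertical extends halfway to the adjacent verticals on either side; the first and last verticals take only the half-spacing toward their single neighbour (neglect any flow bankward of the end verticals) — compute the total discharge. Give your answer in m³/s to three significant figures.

13.8 m³/s

w_1 = (6.0 − 3.3)/2 = 1.35 m; q_1 = 0.52 × 0.23 × 1.35 = 0.1615 m³/s
w_2 = (7.5 − 3.3)/2 = 2.1 m; q_2 = 0.92 × 0.37 × 2.1 = 0.7148 m³/s
w_3 = (13.5 − 6.0)/2 = 3.75 m; q_3 = 1.04 × 0.58 × 3.75 = 2.262 m³/s
w_4 = (25.8 − 7.5)/2 = 9.15 m; q_4 = 1.18 × 0.90 × 9.15 = 9.717 m³/s
w_5 = (25.8 − 13.5)/2 = 6.15 m; q_5 = 0.62 × 0.26 × 6.15 = 0.9914 m³/s
Q = Σ qᵢ = 13.85 m³/s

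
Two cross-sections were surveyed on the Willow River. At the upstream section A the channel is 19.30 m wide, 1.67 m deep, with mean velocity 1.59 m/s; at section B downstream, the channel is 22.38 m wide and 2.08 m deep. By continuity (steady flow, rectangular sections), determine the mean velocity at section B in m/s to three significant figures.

Q = A₁V₁ = (19.30×1.67) × 1.59 = 51.25 m³/s
A₂ = 22.38 × 2.08 = 46.55 m²
V₂ = Q/A₂ = 51.25/46.55 = 1.101 m/s

1.10 m/s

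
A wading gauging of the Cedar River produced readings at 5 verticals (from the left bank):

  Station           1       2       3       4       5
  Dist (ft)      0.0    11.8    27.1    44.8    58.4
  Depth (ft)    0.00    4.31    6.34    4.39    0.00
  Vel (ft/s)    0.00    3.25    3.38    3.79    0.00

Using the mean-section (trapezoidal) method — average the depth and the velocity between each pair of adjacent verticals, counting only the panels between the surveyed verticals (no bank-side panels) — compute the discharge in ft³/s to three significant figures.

708 ft³/s

Panel 1-2: Δb = 11.8 ft, d̄ = (0.00+4.31)/2 = 2.155, v̄ = (0.00+3.25)/2 = 1.625 → q = 11.8×2.155×1.625 = 41.32 ft³/s
Panel 2-3: Δb = 15.3 ft, d̄ = (4.31+6.34)/2 = 5.325, v̄ = (3.25+3.38)/2 = 3.315 → q = 15.3×5.325×3.315 = 270.1 ft³/s
Panel 3-4: Δb = 17.7 ft, d̄ = (6.34+4.39)/2 = 5.365, v̄ = (3.38+3.79)/2 = 3.585 → q = 17.7×5.365×3.585 = 340.4 ft³/s
Panel 4-5: Δb = 13.6 ft, d̄ = (4.39+0.00)/2 = 2.195, v̄ = (3.79+0.00)/2 = 1.895 → q = 13.6×2.195×1.895 = 56.57 ft³/s
Q = Σ q = 708.4 ft³/s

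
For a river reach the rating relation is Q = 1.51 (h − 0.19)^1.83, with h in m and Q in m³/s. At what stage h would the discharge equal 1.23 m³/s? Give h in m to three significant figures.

1.08 m

h − h₀ = (Q/C)^(1/b) = (1.23/1.51)^(1/1.83) = 0.8940 m
h = 0.19 + 0.8940 = 1.084 m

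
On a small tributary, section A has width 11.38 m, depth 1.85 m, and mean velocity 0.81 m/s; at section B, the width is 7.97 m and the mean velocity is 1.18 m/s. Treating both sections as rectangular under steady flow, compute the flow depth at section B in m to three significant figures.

Q = A₁V₁ = (11.38×1.85) × 0.81 = 17.05 m³/s
d₂ = Q/(b₂ V₂) = 17.05/(7.97×1.18) = 1.813 m

1.81 m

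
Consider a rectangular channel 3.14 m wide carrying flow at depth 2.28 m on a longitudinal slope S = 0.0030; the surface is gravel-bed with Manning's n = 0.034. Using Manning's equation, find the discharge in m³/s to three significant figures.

11.0 m³/s

A = b·y = 3.14 × 2.28 = 7.159 m²
P = b + 2y = 3.14 + 2×2.28 = 7.700 m
R = A/P = 7.159/7.700 = 0.9298 m
Q = (1/n)·A·R^(2/3)·S^(1/2) = (1/0.034) × 7.159 × 0.9298^(2/3) × 0.0030^(1/2) = 10.99 m³/s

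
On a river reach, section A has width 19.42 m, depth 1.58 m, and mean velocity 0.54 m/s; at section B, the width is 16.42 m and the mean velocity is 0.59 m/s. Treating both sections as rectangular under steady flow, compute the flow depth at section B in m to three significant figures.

Q = A₁V₁ = (19.42×1.58) × 0.54 = 16.57 m³/s
d₂ = Q/(b₂ V₂) = 16.57/(16.42×0.59) = 1.710 m

1.71 m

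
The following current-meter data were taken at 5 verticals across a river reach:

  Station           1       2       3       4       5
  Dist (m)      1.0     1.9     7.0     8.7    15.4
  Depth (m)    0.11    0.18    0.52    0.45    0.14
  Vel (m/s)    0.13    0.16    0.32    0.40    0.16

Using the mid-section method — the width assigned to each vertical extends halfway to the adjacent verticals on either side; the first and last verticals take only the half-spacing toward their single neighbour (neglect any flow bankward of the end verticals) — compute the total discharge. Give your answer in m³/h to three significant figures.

5360 m³/h

w_1 = (1.9 − 1.0)/2 = 0.45 m; q_1 = 0.13 × 0.11 × 0.45 = 0.006435 m³/s
w_2 = (7.0 − 1.0)/2 = 3 m; q_2 = 0.16 × 0.18 × 3 = 0.08640 m³/s
w_3 = (8.7 − 1.9)/2 = 3.4 m; q_3 = 0.32 × 0.52 × 3.4 = 0.5658 m³/s
w_4 = (15.4 − 7.0)/2 = 4.2 m; q_4 = 0.40 × 0.45 × 4.2 = 0.7560 m³/s
w_5 = (15.4 − 8.7)/2 = 3.35 m; q_5 = 0.16 × 0.14 × 3.35 = 0.07504 m³/s
Q = Σ qᵢ = 1.490 m³/s
= 1.490 × 3600 = 5363 m³/h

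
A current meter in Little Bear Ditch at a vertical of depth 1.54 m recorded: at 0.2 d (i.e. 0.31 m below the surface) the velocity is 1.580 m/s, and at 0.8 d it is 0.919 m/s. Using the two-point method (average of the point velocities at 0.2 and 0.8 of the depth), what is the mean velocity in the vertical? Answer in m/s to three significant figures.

v̄ = (1.580 + 0.919) / 2 = 1.250 m/s

1.25 m/s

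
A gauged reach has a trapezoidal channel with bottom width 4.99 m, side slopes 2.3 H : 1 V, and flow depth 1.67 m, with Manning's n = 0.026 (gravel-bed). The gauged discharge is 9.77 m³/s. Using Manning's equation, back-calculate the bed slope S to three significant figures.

0.000260

A = (b + z·y)·y = (4.99 + 2.3×1.67)×1.67 = 14.75 m²
P = b + 2y√(1+z²) = 4.99 + 2×1.67×√(1+2.3²) = 13.37 m
R = A/P = 14.75/13.37 = 1.103 m
S = (Q·n / (1·A·R^(2/3)))² = (9.77×0.026 / (1×14.75×1.068))² = 0.0002602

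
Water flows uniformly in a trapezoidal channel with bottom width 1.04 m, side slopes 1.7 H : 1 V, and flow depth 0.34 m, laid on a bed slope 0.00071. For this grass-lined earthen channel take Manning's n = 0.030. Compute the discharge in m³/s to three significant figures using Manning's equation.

0.184 m³/s

A = (b + z·y)·y = (1.04 + 1.7×0.34)×0.34 = 0.5501 m²
P = b + 2y√(1+z²) = 1.04 + 2×0.34×√(1+1.7²) = 2.381 m
R = A/P = 0.5501/2.381 = 0.2310 m
Q = (1/n)·A·R^(2/3)·S^(1/2) = (1/0.030) × 0.5501 × 0.2310^(2/3) × 0.00071^(1/2) = 0.1840 m³/s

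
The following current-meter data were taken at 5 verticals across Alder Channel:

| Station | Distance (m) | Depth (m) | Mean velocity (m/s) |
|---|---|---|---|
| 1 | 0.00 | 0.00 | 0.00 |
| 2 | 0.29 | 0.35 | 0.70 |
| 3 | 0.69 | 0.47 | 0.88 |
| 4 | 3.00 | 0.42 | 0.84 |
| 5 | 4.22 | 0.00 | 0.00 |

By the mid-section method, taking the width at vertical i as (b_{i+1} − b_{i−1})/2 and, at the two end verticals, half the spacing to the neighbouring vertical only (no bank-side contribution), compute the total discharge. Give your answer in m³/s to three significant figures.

w_2 = (0.69 − 0.00)/2 = 0.345 m; q_2 = 0.70 × 0.35 × 0.345 = 0.08453 m³/s
w_3 = (3.00 − 0.29)/2 = 1.355 m; q_3 = 0.88 × 0.47 × 1.355 = 0.5604 m³/s
w_4 = (4.22 − 0.69)/2 = 1.765 m; q_4 = 0.84 × 0.42 × 1.765 = 0.6227 m³/s
Stations 1, 5 contribute zero (depth or velocity is 0).
Q = Σ qᵢ = 1.268 m³/s

1.27 m³/s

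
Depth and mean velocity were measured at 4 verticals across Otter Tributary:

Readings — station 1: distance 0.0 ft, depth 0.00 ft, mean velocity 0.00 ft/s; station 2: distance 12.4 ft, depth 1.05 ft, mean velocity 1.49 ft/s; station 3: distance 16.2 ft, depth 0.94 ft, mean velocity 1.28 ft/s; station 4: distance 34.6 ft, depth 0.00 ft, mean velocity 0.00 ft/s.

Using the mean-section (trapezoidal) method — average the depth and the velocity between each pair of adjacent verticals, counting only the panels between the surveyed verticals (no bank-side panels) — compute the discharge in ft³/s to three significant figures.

15.6 ft³/s

Panel 1-2: Δb = 12.4 ft, d̄ = (0.00+1.05)/2 = 0.525, v̄ = (0.00+1.49)/2 = 0.745 → q = 12.4×0.525×0.745 = 4.850 ft³/s
Panel 2-3: Δb = 3.8 ft, d̄ = (1.05+0.94)/2 = 0.995, v̄ = (1.49+1.28)/2 = 1.385 → q = 3.8×0.995×1.385 = 5.237 ft³/s
Panel 3-4: Δb = 18.4 ft, d̄ = (0.94+0.00)/2 = 0.47, v̄ = (1.28+0.00)/2 = 0.64 → q = 18.4×0.47×0.64 = 5.535 ft³/s
Q = Σ q = 15.62 ft³/s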